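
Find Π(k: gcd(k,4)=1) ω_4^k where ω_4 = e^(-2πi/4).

The primitive 4th roots of unity are ω_4^k for k coprime to 4: k ∈ {1, 3}
Their product equals the constant term of the cyclotomic polynomial Φ_4(x) up to sign.
For n ≥ 3, the product of all primitive nth roots of unity is 1. (For n=1 it is 1; for n=2 it is -1.)

1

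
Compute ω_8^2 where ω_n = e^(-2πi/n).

ω_8^2 = e^(-2πi·2/8)
= cos(-2π·2/8) + i·sin(-2π·2/8)
= cos(-4π/8) + i·sin(-4π/8)

ω_8^2 = cos(-4π/8) + i·sin(-4π/8) = -1i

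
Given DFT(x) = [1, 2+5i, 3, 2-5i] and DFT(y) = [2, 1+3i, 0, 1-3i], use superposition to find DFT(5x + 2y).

By linearity: DFT(5x + 2y) = 5·DFT(x) + 2·DFT(y)
= 5·[1, 2+5i, 3, 2-5i] + 2·[2, 1+3i, 0, 1-3i]

Computing element-wise:
Z[0] = 5·(1) + 2·(2) = 9
Z[1] = 5·(2+5i) + 2·(1+3i) = 12+31i
Z[2] = 5·(3) + 2·(0) = 15
Z[3] = 5·(2-5i) + 2·(1-3i) = 12-31i

DFT(5x + 2y) = 5·X + 2·Y = [9, 12+31i, 15, 12-31i]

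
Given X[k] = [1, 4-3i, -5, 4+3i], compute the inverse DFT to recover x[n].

x[n] = (1/4) Σ(k=0 to 3) X[k] · e^(2πikn/4)

Computing each x[n]:
x[0] = 1
x[1] = 3
x[2] = -3
x[3] = 0

x = [1, 3, -3, 0]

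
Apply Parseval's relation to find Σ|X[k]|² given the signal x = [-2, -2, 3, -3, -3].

Parseval: Σ|x[n]|² = (1/N)Σ|X[k]|², so Σ|X[k]|² = N·Σ|x[n]|² = 5·35.0000

Σ|X[k]|² = N·Σ|x[n]|² = 5·35.0000 = 175.0000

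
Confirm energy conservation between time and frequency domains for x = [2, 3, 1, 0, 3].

Time domain:
Σ|x[n]|² = |2|² + |3|² + |1|² + |0|² + |3|² = 23.0000

Frequency domain:
(1/5)Σ|X[k]|² = (1/5)(|9|² + |3.0451-0.5878i|² + |-2.5451+0.9511i|² + |-2.5451-0.9511i|² + |3.0451+0.5878i|²) = (1/5)·115.0000 = 23.0000

Both sides agree, confirming Parseval's theorem.

Σ|x[n]|² = (1/N)Σ|X[k]|² = 23.0000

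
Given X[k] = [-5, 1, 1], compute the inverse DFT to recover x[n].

x[n] = (1/3) Σ(k=0 to 2) X[k] · e^(2πikn/3)

Computing each x[n]:
x[0] = -1
x[1] = -2
x[2] = -2

x = [-1, -2, -2]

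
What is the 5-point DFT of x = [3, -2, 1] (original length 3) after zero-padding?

Original 3-point DFT: [2, 3.5000+2.5981i, 3.5000-2.5981i]
Zero-padded 5-point DFT provides frequency interpolation.

DFT_5([x, 0, ...]) = [2, 1.5729+1.3143i, 4.9271+2.1266i, 4.9271-2.1266i, 1.5729-1.3143i]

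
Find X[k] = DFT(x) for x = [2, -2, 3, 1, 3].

X[k] = Σ(n=0 to 4) x[n] · ω_5^(nk)
where ω_5 = e^(-2πi/5)

Computing each X[k]:
X[0] = 7
X[1] = -0.9271+3.5797i
X[2] = 2.4271+4.8410i
X[3] = 2.4271-4.8410i
X[4] = -0.9271-3.5797i

X = [7, -0.9271+3.5797i, 2.4271+4.8410i, 2.4271-4.8410i, -0.9271-3.5797i]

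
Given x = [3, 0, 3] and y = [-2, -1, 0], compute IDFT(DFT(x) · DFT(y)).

(x ⊛ y)[n] = Σ(m=0 to 2) x[m] · y[(n-m) mod 3]

Computing each output sample:
(x ⊛ y)[0] = -9
(x ⊛ y)[1] = -3
(x ⊛ y)[2] = -6

x ⊛ y = [-9, -3, -6]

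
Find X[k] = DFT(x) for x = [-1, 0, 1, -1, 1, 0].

X[k] = Σ(n=0 to 5) x[n] · ω_6^(nk)
where ω_6 = e^(-2πi/6)

Computing each X[k]:
X[0] = 0
X[1] = -1
X[2] = -3
X[3] = 2
X[4] = -3
X[5] = -1

X = [0, -1, -3, 2, -3, -1]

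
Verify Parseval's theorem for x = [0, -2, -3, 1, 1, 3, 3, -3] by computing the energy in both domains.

Time domain:
Σ|x[n]|² = |0|² + |-2|² + |-3|² + |1|² + |1|² + |3|² + |3|² + |-3|² = 42.0000

Frequency domain:
(1/8)Σ|X[k]|² = (1/8)(|0|² + |-7.3640+6.7071i|² + |1-3i|² + |5.3640-5.2929i|² + |2|² + |5.3640+5.2929i|² + |1+3i|² + |-7.3640-6.7071i|²) = (1/8)·336.0000 = 42.0000

Both sides agree, confirming Parseval's theorem.

Σ|x[n]|² = (1/N)Σ|X[k]|² = 42.0000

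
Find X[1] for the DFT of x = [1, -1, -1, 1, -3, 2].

X[1] = Σ(n=0 to 5) x[n] · ω_6^(1n) where ω_6 = e^(-2πi/6)
= (1)·ω_6^0 + (-1)·ω_6^1 + (-1)·ω_6^2 + (1)·ω_6^3 + (-3)·ω_6^4 + (2)·ω_6^5

X[1] = 2.5000+0.8660i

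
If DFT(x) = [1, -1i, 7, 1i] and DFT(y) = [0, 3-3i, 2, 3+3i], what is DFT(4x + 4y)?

By linearity: DFT(4x + 4y) = 4·DFT(x) + 4·DFT(y)
= 4·[1, -1i, 7, 1i] + 4·[0, 3-3i, 2, 3+3i]

Computing element-wise:
Z[0] = 4·(1) + 4·(0) = 4
Z[1] = 4·(-1i) + 4·(3-3i) = 12-16i
Z[2] = 4·(7) + 4·(2) = 36
Z[3] = 4·(1i) + 4·(3+3i) = 12+16i

DFT(4x + 4y) = 4·X + 4·Y = [4, 12-16i, 36, 12+16i]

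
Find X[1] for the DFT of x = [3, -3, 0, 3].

X[1] = Σ(n=0 to 3) x[n] · ω_4^(1n) where ω_4 = e^(-2πi/4)
= (3)·ω_4^0 + (-3)·ω_4^1 + (0)·ω_4^2 + (3)·ω_4^3

X[1] = 3+6i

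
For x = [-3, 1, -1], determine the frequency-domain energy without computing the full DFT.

Parseval: Σ|x[n]|² = (1/N)Σ|X[k]|², so Σ|X[k]|² = N·Σ|x[n]|² = 3·11.0000

Σ|X[k]|² = N·Σ|x[n]|² = 3·11.0000 = 33.0000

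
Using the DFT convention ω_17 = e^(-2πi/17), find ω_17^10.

ω_17^10 = e^(-2πi·10/17)
= cos(-2π·10/17) + i·sin(-2π·10/17)
= cos(-20π/17) + i·sin(-20π/17)

ω_17^10 = cos(-20π/17) + i·sin(-20π/17) = -0.8502+0.5264i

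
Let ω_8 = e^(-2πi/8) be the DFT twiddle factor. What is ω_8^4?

ω_8^4 = e^(-2πi·4/8)
= cos(-2π·4/8) + i·sin(-2π·4/8)
= cos(-8π/8) + i·sin(-8π/8)

ω_8^4 = cos(-8π/8) + i·sin(-8π/8) = -1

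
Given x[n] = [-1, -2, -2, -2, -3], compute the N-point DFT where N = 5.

X[k] = Σ(n=0 to 4) x[n] · ω_5^(nk)
where ω_5 = e^(-2πi/5)

Computing each X[k]:
X[0] = -10
X[1] = 0.6910-0.9511i
X[2] = 1.8090-0.5878i
X[3] = 1.8090+0.5878i
X[4] = 0.6910+0.9511i

X = [-10, 0.6910-0.9511i, 1.8090-0.5878i, 1.8090+0.5878i, 0.6910+0.9511i]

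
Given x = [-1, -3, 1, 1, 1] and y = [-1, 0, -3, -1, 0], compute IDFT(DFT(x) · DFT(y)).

(x ⊛ y)[n] = Σ(m=0 to 4) x[m] · y[(n-m) mod 5]

Computing each output sample:
(x ⊛ y)[0] = -3
(x ⊛ y)[1] = -1
(x ⊛ y)[2] = 1
(x ⊛ y)[3] = 9
(x ⊛ y)[4] = -1

x ⊛ y = [-3, -1, 1, 9, -1]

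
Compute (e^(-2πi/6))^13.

Since ω_6^6 = 1, powers reduce modulo 6.
13 mod 6 = 1
So ω_6^13 = ω_6^1 = e^(-2πi·1/6)

ω_6^13 = ω_6^1 = 0.5000-0.8660i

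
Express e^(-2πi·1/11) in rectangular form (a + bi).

ω_11^1 = e^(-2πi·1/11)
= cos(-2π·1/11) + i·sin(-2π·1/11)
= cos(-2π/11) + i·sin(-2π/11)

ω_11^1 = cos(-2π/11) + i·sin(-2π/11) = 0.8413-0.5406i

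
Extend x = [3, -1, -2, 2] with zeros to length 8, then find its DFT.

Original 4-point DFT: [2, 5+3i, 0, 5-3i]
Zero-padded 8-point DFT provides frequency interpolation.

DFT_8([x, 0, ...]) = [2, 0.8787+1.2929i, 5+3i, 5.1213-2.7071i, 0, 5.1213+2.7071i, 5-3i, 0.8787-1.2929i]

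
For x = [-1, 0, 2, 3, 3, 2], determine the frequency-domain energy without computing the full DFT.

Parseval: Σ|x[n]|² = (1/N)Σ|X[k]|², so Σ|X[k]|² = N·Σ|x[n]|² = 6·27.0000

Σ|X[k]|² = N·Σ|x[n]|² = 6·27.0000 = 162.0000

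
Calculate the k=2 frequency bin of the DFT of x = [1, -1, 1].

X[2] = Σ(n=0 to 2) x[n] · ω_3^(2n) where ω_3 = e^(-2πi/3)
= (1)·ω_3^0 + (-1)·ω_3^2 + (1)·ω_3^4

X[2] = 1.0000-1.7321i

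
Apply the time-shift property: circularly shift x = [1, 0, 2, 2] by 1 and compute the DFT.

Time shift by 1: X_shifted[k] = ω_4^(1k) · X[k]
Shifted x = [2, 1, 0, 2]

DFT(x[n-1]) = [5, 2+1i, -1, 2-1i]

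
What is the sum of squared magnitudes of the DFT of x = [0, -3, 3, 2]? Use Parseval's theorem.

Parseval: Σ|x[n]|² = (1/N)Σ|X[k]|², so Σ|X[k]|² = N·Σ|x[n]|² = 4·22.0000

Σ|X[k]|² = N·Σ|x[n]|² = 4·22.0000 = 88.0000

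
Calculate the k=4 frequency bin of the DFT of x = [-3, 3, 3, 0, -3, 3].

X[4] = Σ(n=0 to 5) x[n] · ω_6^(4n) where ω_6 = e^(-2πi/6)
= (-3)·ω_6^0 + (3)·ω_6^4 + (3)·ω_6^8 + (0)·ω_6^12 + (-3)·ω_6^16 + (3)·ω_6^20

X[4] = -6.0000-5.1962i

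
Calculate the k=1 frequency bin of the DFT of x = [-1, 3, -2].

X[1] = Σ(n=0 to 2) x[n] · ω_3^(1n) where ω_3 = e^(-2πi/3)
= (-1)·ω_3^0 + (3)·ω_3^1 + (-2)·ω_3^2

X[1] = -1.5000-4.3301i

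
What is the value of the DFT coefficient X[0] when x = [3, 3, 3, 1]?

X[0] = Σ(n=0 to 3) x[n] · ω_4^0 = Σ x[n]
= (3) + (3) + (3) + (1)

X[0] = 10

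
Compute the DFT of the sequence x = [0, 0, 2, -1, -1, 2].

X[k] = Σ(n=0 to 5) x[n] · ω_6^(nk)
where ω_6 = e^(-2πi/6)

Computing each X[k]:
X[0] = 2
X[1] = 1.5000-0.8660i
X[2] = -2.5000+4.3301i
X[3] = 0
X[4] = -2.5000-4.3301i
X[5] = 1.5000+0.8660i

X = [2, 1.5000-0.8660i, -2.5000+4.3301i, 0, -2.5000-4.3301i, 1.5000+0.8660i]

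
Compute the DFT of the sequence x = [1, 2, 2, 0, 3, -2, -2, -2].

X[k] = Σ(n=0 to 7) x[n] · ω_8^(nk)
where ω_8 = e^(-2πi/8)

Computing each X[k]:
X[0] = 2
X[1] = -0.5858-8.2426i
X[2] = 4-2i
X[3] = -3.4142-0.2426i
X[4] = 6
X[5] = -3.4142+0.2426i
X[6] = 4+2i
X[7] = -0.5858+8.2426i

X = [2, -0.5858-8.2426i, 4-2i, -3.4142-0.2426i, 6, -3.4142+0.2426i, 4+2i, -0.5858+8.2426i]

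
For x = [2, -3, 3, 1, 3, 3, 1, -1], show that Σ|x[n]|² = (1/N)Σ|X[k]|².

Time domain:
Σ|x[n]|² = |2|² + |-3|² + |3|² + |1|² + |3|² + |3|² + |1|² + |-1|² = 43.0000

Frequency domain:
(1/8)Σ|X[k]|² = (1/8)(|9|² + |-6.6569+0.8284i|² + |1|² + |4.6569+4.8284i|² + |9|² + |4.6569-4.8284i|² + |1|² + |-6.6569-0.8284i|²) = (1/8)·344.0000 = 43.0000

Both sides agree, confirming Parseval's theorem.

Σ|x[n]|² = (1/N)Σ|X[k]|² = 43.0000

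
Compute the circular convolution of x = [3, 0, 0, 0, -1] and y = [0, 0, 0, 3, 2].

(x ⊛ y)[n] = Σ(m=0 to 4) x[m] · y[(n-m) mod 5]

Computing each output sample:
(x ⊛ y)[0] = 0
(x ⊛ y)[1] = 0
(x ⊛ y)[2] = -3
(x ⊛ y)[3] = 7
(x ⊛ y)[4] = 6

x ⊛ y = [0, 0, -3, 7, 6]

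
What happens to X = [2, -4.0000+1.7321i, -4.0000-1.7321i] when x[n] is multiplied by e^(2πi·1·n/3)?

Modulation property: DFT(ω_3^(-1n)·x[n]) = X[(k-1) mod 3], so circularly shift X by 1 positions.

X[k-1] = [-4.0000-1.7321i, 2, -4.0000+1.7321i]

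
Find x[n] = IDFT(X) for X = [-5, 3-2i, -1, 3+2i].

x[n] = (1/4) Σ(k=0 to 3) X[k] · e^(2πikn/4)

Computing each x[n]:
x[0] = 0
x[1] = 0
x[2] = -3
x[3] = -2

x = [0, 0, -3, -2]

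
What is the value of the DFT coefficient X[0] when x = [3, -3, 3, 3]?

X[0] = Σ(n=0 to 3) x[n] · ω_4^0 = Σ x[n]
= (3) + (-3) + (3) + (3)

X[0] = 6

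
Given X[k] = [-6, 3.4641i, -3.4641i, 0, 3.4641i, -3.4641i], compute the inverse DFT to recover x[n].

x[n] = (1/6) Σ(k=0 to 5) X[k] · e^(2πikn/6)

Computing each x[n]:
x[0] = -1
x[1] = -1
x[2] = -3
x[3] = -1
x[4] = 1
x[5] = -1

x = [-1, -1, -3, -1, 1, -1]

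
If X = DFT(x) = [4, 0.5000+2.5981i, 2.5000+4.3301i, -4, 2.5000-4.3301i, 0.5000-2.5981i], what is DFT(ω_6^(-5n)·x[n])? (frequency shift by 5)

Modulation property: DFT(ω_6^(-5n)·x[n]) = X[(k-5) mod 6], so circularly shift X by 5 positions.

X[k-5] = [0.5000+2.5981i, 2.5000+4.3301i, -4, 2.5000-4.3301i, 0.5000-2.5981i, 4]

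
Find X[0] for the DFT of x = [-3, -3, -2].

X[0] = Σ(n=0 to 2) x[n] · ω_3^0 = Σ x[n]
= (-3) + (-3) + (-2)

X[0] = -8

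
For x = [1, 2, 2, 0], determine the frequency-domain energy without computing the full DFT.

Parseval: Σ|x[n]|² = (1/N)Σ|X[k]|², so Σ|X[k]|² = N·Σ|x[n]|² = 4·9.0000

Σ|X[k]|² = N·Σ|x[n]|² = 4·9.0000 = 36.0000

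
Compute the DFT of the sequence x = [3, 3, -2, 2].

X[k] = Σ(n=0 to 3) x[n] · ω_4^(nk)
where ω_4 = e^(-2πi/4)

Computing each X[k]:
X[0] = 6
X[1] = 5-1i
X[2] = -4
X[3] = 5+1i

X = [6, 5-1i, -4, 5+1i]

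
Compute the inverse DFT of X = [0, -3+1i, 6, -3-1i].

x[n] = (1/4) Σ(k=0 to 3) X[k] · e^(2πikn/4)

Computing each x[n]:
x[0] = 0
x[1] = -2
x[2] = 3
x[3] = -1

x = [0, -2, 3, -1]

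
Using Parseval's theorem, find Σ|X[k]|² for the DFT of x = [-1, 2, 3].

Parseval: Σ|x[n]|² = (1/N)Σ|X[k]|², so Σ|X[k]|² = N·Σ|x[n]|² = 3·14.0000

Σ|X[k]|² = N·Σ|x[n]|² = 3·14.0000 = 42.0000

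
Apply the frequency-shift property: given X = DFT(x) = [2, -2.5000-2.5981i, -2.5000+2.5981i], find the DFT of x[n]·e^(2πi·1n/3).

Modulation property: DFT(ω_3^(-1n)·x[n]) = X[(k-1) mod 3], so circularly shift X by 1 positions.

X[k-1] = [-2.5000+2.5981i, 2, -2.5000-2.5981i]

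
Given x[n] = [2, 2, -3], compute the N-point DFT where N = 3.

X[k] = Σ(n=0 to 2) x[n] · ω_3^(nk)
where ω_3 = e^(-2πi/3)

Computing each X[k]:
X[0] = 1
X[1] = 2.5000-4.3301i
X[2] = 2.5000+4.3301i

X = [1, 2.5000-4.3301i, 2.5000+4.3301i]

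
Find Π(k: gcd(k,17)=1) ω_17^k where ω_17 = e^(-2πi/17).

The primitive 17th roots of unity are ω_17^k for k coprime to 17: k ∈ {1, 2, 3, 4, 5, 6, 7, 8, 9, 10, 11, 12, 13, 14, 15, 16}
Their product equals the constant term of the cyclotomic polynomial Φ_17(x) up to sign.
For n ≥ 3, the product of all primitive nth roots of unity is 1. (For n=1 it is 1; for n=2 it is -1.)

1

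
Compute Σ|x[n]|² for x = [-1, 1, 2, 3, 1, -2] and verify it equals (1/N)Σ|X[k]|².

Time domain:
Σ|x[n]|² = |-1|² + |1|² + |2|² + |3|² + |1|² + |-2|² = 20.0000

Frequency domain:
(1/6)Σ|X[k]|² = (1/6)(|4|² + |-6.0000-3.4641i|² + |1.0000-1.7321i|² + |0|² + |1.0000+1.7321i|² + |-6.0000+3.4641i|²) = (1/6)·120.0000 = 20.0000

Both sides agree, confirming Parseval's theorem.

Σ|x[n]|² = (1/N)Σ|X[k]|² = 20.0000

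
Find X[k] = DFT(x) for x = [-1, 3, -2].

X[k] = Σ(n=0 to 2) x[n] · ω_3^(nk)
where ω_3 = e^(-2πi/3)

Computing each X[k]:
X[0] = 0
X[1] = -1.5000-4.3301i
X[2] = -1.5000+4.3301i

X = [0, -1.5000-4.3301i, -1.5000+4.3301i]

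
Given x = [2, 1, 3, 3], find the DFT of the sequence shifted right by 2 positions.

Time shift by 2: X_shifted[k] = ω_4^(2k) · X[k]
Shifted x = [3, 3, 2, 1]

DFT(x[n-2]) = [9, 1-2i, 1, 1+2i]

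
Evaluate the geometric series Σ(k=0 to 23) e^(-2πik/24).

Sum of all nth roots of unity equals 0 for n > 1 (geometric series with r ≠ 1).

0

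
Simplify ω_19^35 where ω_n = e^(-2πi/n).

Since ω_19^19 = 1, powers reduce modulo 19.
35 mod 19 = 16
So ω_19^35 = ω_19^16 = e^(-2πi·16/19)

ω_19^35 = ω_19^16 = 0.5469+0.8372i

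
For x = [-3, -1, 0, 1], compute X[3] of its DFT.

X[3] = Σ(n=0 to 3) x[n] · ω_4^(3n) where ω_4 = e^(-2πi/4)
= (-3)·ω_4^0 + (-1)·ω_4^3 + (0)·ω_4^6 + (1)·ω_4^9

X[3] = -3-2i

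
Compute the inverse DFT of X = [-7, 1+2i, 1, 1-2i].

x[n] = (1/4) Σ(k=0 to 3) X[k] · e^(2πikn/4)

Computing each x[n]:
x[0] = -1
x[1] = -3
x[2] = -2
x[3] = -1

x = [-1, -3, -2, -1]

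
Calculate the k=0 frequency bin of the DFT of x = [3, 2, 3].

X[0] = Σ(n=0 to 2) x[n] · ω_3^0 = Σ x[n]
= (3) + (2) + (3)

X[0] = 8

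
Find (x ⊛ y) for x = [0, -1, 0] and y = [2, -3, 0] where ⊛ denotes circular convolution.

(x ⊛ y)[n] = Σ(m=0 to 2) x[m] · y[(n-m) mod 3]

Computing each output sample:
(x ⊛ y)[0] = 0
(x ⊛ y)[1] = -2
(x ⊛ y)[2] = 3

x ⊛ y = [0, -2, 3]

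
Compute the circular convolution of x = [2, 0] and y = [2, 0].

(x ⊛ y)[n] = Σ(m=0 to 1) x[m] · y[(n-m) mod 2]

Computing each output sample:
(x ⊛ y)[0] = 4
(x ⊛ y)[1] = 0

x ⊛ y = [4, 0]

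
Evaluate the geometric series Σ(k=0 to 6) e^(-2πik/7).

Sum of all nth roots of unity equals 0 for n > 1 (geometric series with r ≠ 1).

0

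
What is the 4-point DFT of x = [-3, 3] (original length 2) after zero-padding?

Original 2-point DFT: [0, -6]
Zero-padded 4-point DFT provides frequency interpolation.

DFT_4([x, 0, ...]) = [0, -3-3i, -6, -3+3i]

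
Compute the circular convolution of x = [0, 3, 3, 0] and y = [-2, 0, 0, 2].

(x ⊛ y)[n] = Σ(m=0 to 3) x[m] · y[(n-m) mod 4]

Computing each output sample:
(x ⊛ y)[0] = 6
(x ⊛ y)[1] = 0
(x ⊛ y)[2] = -6
(x ⊛ y)[3] = 0

x ⊛ y = [6, 0, -6, 0]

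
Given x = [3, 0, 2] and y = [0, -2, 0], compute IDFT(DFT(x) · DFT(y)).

(x ⊛ y)[n] = Σ(m=0 to 2) x[m] · y[(n-m) mod 3]

Computing each output sample:
(x ⊛ y)[0] = -4
(x ⊛ y)[1] = -6
(x ⊛ y)[2] = 0

x ⊛ y = [-4, -6, 0]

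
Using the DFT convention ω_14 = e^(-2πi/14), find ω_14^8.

ω_14^8 = e^(-2πi·8/14)
= cos(-2π·8/14) + i·sin(-2π·8/14)
= cos(-16π/14) + i·sin(-16π/14)

ω_14^8 = cos(-16π/14) + i·sin(-16π/14) = -0.9010+0.4339i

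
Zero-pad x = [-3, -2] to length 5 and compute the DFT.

Original 2-point DFT: [-5, -1]
Zero-padded 5-point DFT provides frequency interpolation.

DFT_5([x, 0, ...]) = [-5, -3.6180+1.9021i, -1.3820+1.1756i, -1.3820-1.1756i, -3.6180-1.9021i]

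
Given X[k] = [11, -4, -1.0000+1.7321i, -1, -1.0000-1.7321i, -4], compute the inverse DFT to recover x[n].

x[n] = (1/6) Σ(k=0 to 5) X[k] · e^(2πikn/6)

Computing each x[n]:
x[0] = 0
x[1] = 1
x[2] = 3
x[3] = 3
x[4] = 2
x[5] = 2

x = [0, 1, 3, 3, 2, 2]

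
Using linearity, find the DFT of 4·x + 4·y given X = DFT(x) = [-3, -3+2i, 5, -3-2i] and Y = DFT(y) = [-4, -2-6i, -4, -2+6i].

By linearity: DFT(4x + 4y) = 4·DFT(x) + 4·DFT(y)
= 4·[-3, -3+2i, 5, -3-2i] + 4·[-4, -2-6i, -4, -2+6i]

Computing element-wise:
Z[0] = 4·(-3) + 4·(-4) = -28
Z[1] = 4·(-3+2i) + 4·(-2-6i) = -20-16i
Z[2] = 4·(5) + 4·(-4) = 4
Z[3] = 4·(-3-2i) + 4·(-2+6i) = -20+16i

DFT(4x + 4y) = 4·X + 4·Y = [-28, -20-16i, 4, -20+16i]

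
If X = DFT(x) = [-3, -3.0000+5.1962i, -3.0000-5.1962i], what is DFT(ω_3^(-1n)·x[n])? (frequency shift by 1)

Modulation property: DFT(ω_3^(-1n)·x[n]) = X[(k-1) mod 3], so circularly shift X by 1 positions.

X[k-1] = [-3.0000-5.1962i, -3, -3.0000+5.1962i]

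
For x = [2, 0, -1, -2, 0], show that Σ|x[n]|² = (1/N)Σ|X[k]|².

Time domain:
Σ|x[n]|² = |2|² + |0|² + |-1|² + |-2|² + |0|² = 9.0000

Frequency domain:
(1/5)Σ|X[k]|² = (1/5)(|-1|² + |4.4271-0.5878i|² + |1.0729+0.9511i|² + |1.0729-0.9511i|² + |4.4271+0.5878i|²) = (1/5)·45.0000 = 9.0000

Both sides agree, confirming Parseval's theorem.

Σ|x[n]|² = (1/N)Σ|X[k]|² = 9.0000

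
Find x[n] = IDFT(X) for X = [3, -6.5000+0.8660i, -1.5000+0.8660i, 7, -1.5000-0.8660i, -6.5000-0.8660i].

x[n] = (1/6) Σ(k=0 to 5) X[k] · e^(2πikn/6)

Computing each x[n]:
x[0] = -1
x[1] = -2
x[2] = 3
x[3] = 1
x[4] = 3
x[5] = -1

x = [-1, -2, 3, 1, 3, -1]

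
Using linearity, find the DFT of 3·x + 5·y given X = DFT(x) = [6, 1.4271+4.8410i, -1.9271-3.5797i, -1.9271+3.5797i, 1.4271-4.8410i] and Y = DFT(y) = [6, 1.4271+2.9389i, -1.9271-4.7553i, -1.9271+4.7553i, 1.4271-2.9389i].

By linearity: DFT(3x + 5y) = 3·DFT(x) + 5·DFT(y)
= 3·[6, 1.4271+4.8410i, -1.9271-3.5797i, -1.9271+3.5797i, 1.4271-4.8410i] + 5·[6, 1.4271+2.9389i, -1.9271-4.7553i, -1.9271+4.7553i, 1.4271-2.9389i]

Computing element-wise:
Z[0] = 3·(6) + 5·(6) = 48
Z[1] = 3·(1.4271+4.8410i) + 5·(1.4271+2.9389i) = 11.4168+29.2175i
Z[2] = 3·(-1.9271-3.5797i) + 5·(-1.9271-4.7553i) = -15.4168-34.5156i
Z[3] = 3·(-1.9271+3.5797i) + 5·(-1.9271+4.7553i) = -15.4168+34.5156i
Z[4] = 3·(1.4271-4.8410i) + 5·(1.4271-2.9389i) = 11.4168-29.2175i

DFT(3x + 5y) = 3·X + 5·Y = [48, 11.4168+29.2175i, -15.4168-34.5156i, -15.4168+34.5156i, 11.4168-29.2175i]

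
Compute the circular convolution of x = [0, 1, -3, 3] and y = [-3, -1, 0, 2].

(x ⊛ y)[n] = Σ(m=0 to 3) x[m] · y[(n-m) mod 4]

Computing each output sample:
(x ⊛ y)[0] = -1
(x ⊛ y)[1] = -9
(x ⊛ y)[2] = 14
(x ⊛ y)[3] = -6

x ⊛ y = [-1, -9, 14, -6]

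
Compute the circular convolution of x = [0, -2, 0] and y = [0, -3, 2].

(x ⊛ y)[n] = Σ(m=0 to 2) x[m] · y[(n-m) mod 3]

Computing each output sample:
(x ⊛ y)[0] = -4
(x ⊛ y)[1] = 0
(x ⊛ y)[2] = 6

x ⊛ y = [-4, 0, 6]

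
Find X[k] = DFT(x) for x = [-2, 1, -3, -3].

X[k] = Σ(n=0 to 3) x[n] · ω_4^(nk)
where ω_4 = e^(-2πi/4)

Computing each X[k]:
X[0] = -7
X[1] = 1-4i
X[2] = -3
X[3] = 1+4i

X = [-7, 1-4i, -3, 1+4i]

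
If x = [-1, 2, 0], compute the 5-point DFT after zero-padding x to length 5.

Original 3-point DFT: [1, -2.0000-1.7321i, -2.0000+1.7321i]
Zero-padded 5-point DFT provides frequency interpolation.

DFT_5([x, 0, ...]) = [1, -0.3820-1.9021i, -2.6180-1.1756i, -2.6180+1.1756i, -0.3820+1.9021i]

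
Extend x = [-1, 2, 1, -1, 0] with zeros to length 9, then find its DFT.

Original 5-point DFT: [1, -0.3820-3.0777i, -2.6180+0.7265i, -2.6180-0.7265i, -0.3820+3.0777i]
Zero-padded 9-point DFT provides frequency interpolation.

DFT_9([x, 0, ...]) = [1, 1.2057-1.4044i, -1.0924-3.1777i, -3.5000-0.8660i, -1.6133+0.8248i, -1.6133-0.8248i, -3.5000+0.8660i, -1.0924+3.1777i, 1.2057+1.4044i]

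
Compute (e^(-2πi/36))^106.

Since ω_36^36 = 1, powers reduce modulo 36.
106 mod 36 = 34
So ω_36^106 = ω_36^34 = e^(-2πi·34/36)

ω_36^106 = ω_36^34 = 0.9397+0.3420i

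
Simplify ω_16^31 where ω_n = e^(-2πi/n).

Since ω_16^16 = 1, powers reduce modulo 16.
31 mod 16 = 15
So ω_16^31 = ω_16^15 = e^(-2πi·15/16)

ω_16^31 = ω_16^15 = 0.9239+0.3827i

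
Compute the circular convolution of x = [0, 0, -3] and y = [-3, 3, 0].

(x ⊛ y)[n] = Σ(m=0 to 2) x[m] · y[(n-m) mod 3]

Computing each output sample:
(x ⊛ y)[0] = -9
(x ⊛ y)[1] = 0
(x ⊛ y)[2] = 9

x ⊛ y = [-9, 0, 9]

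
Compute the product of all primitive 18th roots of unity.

The primitive 18th roots of unity are ω_18^k for k coprime to 18: k ∈ {1, 5, 7, 11, 13, 17}
Their product equals the constant term of the cyclotomic polynomial Φ_18(x) up to sign.
For n ≥ 3, the product of all primitive nth roots of unity is 1. (For n=1 it is 1; for n=2 it is -1.)

1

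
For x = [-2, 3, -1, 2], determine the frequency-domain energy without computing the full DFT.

Parseval: Σ|x[n]|² = (1/N)Σ|X[k]|², so Σ|X[k]|² = N·Σ|x[n]|² = 4·18.0000

Σ|X[k]|² = N·Σ|x[n]|² = 4·18.0000 = 72.0000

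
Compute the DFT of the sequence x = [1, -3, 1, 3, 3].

X[k] = Σ(n=0 to 4) x[n] · ω_5^(nk)
where ω_5 = e^(-2πi/5)

Computing each X[k]:
X[0] = 5
X[1] = -2.2361+6.8819i
X[2] = 2.2361+1.6246i
X[3] = 2.2361-1.6246i
X[4] = -2.2361-6.8819i

X = [5, -2.2361+6.8819i, 2.2361+1.6246i, 2.2361-1.6246i, -2.2361-6.8819i]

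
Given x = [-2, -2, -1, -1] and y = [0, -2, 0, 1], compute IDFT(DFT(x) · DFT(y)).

(x ⊛ y)[n] = Σ(m=0 to 3) x[m] · y[(n-m) mod 4]

Computing each output sample:
(x ⊛ y)[0] = 0
(x ⊛ y)[1] = 3
(x ⊛ y)[2] = 3
(x ⊛ y)[3] = 0

x ⊛ y = [0, 3, 3, 0]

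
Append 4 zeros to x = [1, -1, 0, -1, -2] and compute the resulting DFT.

Original 5-point DFT: [-3, 0.8820-1.5388i, 3.1180+0.3633i, 3.1180-0.3633i, 0.8820+1.5388i]
Zero-padded 9-point DFT provides frequency interpolation.

DFT_9([x, 0, ...]) = [-3, 2.6133+2.1929i, -0.2057-1.1668i, 1.5000+2.5981i, 2.0924-0.7616i, 2.0924+0.7616i, 1.5000-2.5981i, -0.2057+1.1668i, 2.6133-2.1929i]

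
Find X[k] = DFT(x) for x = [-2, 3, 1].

X[k] = Σ(n=0 to 2) x[n] · ω_3^(nk)
where ω_3 = e^(-2πi/3)

Computing each X[k]:
X[0] = 2
X[1] = -4.0000-1.7321i
X[2] = -4.0000+1.7321i

X = [2, -4.0000-1.7321i, -4.0000+1.7321i]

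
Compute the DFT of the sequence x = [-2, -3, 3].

X[k] = Σ(n=0 to 2) x[n] · ω_3^(nk)
where ω_3 = e^(-2πi/3)

Computing each X[k]:
X[0] = -2
X[1] = -2.0000+5.1962i
X[2] = -2.0000-5.1962i

X = [-2, -2.0000+5.1962i, -2.0000-5.1962i]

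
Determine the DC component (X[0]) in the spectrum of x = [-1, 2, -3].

X[0] = Σ(n=0 to 2) x[n] · ω_3^0 = Σ x[n]
= (-1) + (2) + (-3)

X[0] = -2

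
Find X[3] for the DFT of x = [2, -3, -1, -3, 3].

X[3] = Σ(n=0 to 4) x[n] · ω_5^(3n) where ω_5 = e^(-2πi/5)
= (2)·ω_5^0 + (-3)·ω_5^3 + (-1)·ω_5^6 + (-3)·ω_5^9 + (3)·ω_5^12

X[3] = 0.7639-5.4288i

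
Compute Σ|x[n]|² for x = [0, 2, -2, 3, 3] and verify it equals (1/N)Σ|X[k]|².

Time domain:
Σ|x[n]|² = |0|² + |2|² + |-2|² + |3|² + |3|² = 26.0000

Frequency domain:
(1/5)Σ|X[k]|² = (1/5)(|6|² + |0.7361+3.8900i|² + |-3.7361-4.1675i|² + |-3.7361+4.1675i|² + |0.7361-3.8900i|²) = (1/5)·130.0000 = 26.0000

Both sides agree, confirming Parseval's theorem.

Σ|x[n]|² = (1/N)Σ|X[k]|² = 26.0000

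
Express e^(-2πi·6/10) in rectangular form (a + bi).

ω_10^6 = e^(-2πi·6/10)
= cos(-2π·6/10) + i·sin(-2π·6/10)
= cos(-12π/10) + i·sin(-12π/10)

ω_10^6 = cos(-12π/10) + i·sin(-12π/10) = -0.8090+0.5878i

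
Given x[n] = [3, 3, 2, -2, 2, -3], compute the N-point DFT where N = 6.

X[k] = Σ(n=0 to 5) x[n] · ω_6^(nk)
where ω_6 = e^(-2πi/6)

Computing each X[k]:
X[0] = 5
X[1] = 3.0000-5.1962i
X[2] = -1.0000-5.1962i
X[3] = 9
X[4] = -1.0000+5.1962i
X[5] = 3.0000+5.1962i

X = [5, 3.0000-5.1962i, -1.0000-5.1962i, 9, -1.0000+5.1962i, 3.0000+5.1962i]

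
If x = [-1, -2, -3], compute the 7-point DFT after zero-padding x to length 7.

Original 3-point DFT: [-6, 1.5000-0.8660i, 1.5000+0.8660i]
Zero-padded 7-point DFT provides frequency interpolation.

DFT_7([x, 0, ...]) = [-6, -1.5794+4.4884i, 2.1479+0.6482i, -1.0685-1.4777i, -1.0685+1.4777i, 2.1479-0.6482i, -1.5794-4.4884i]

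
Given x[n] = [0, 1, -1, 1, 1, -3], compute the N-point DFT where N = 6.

X[k] = Σ(n=0 to 5) x[n] · ω_6^(nk)
where ω_6 = e^(-2πi/6)

Computing each X[k]:
X[0] = -1
X[1] = -2.0000-1.7321i
X[2] = 2.0000-5.1962i
X[3] = 1
X[4] = 2.0000+5.1962i
X[5] = -2.0000+1.7321i

X = [-1, -2.0000-1.7321i, 2.0000-5.1962i, 1, 2.0000+5.1962i, -2.0000+1.7321i]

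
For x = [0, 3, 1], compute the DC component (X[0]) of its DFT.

X[0] = Σ(n=0 to 2) x[n] · ω_3^0 = Σ x[n]
= (0) + (3) + (1)

X[0] = 4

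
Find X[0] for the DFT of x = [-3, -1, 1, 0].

X[0] = Σ(n=0 to 3) x[n] · ω_4^0 = Σ x[n]
= (-3) + (-1) + (1) + (0)

X[0] = -3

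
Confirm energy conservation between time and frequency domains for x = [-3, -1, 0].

Time domain:
Σ|x[n]|² = |-3|² + |-1|² + |0|² = 10.0000

Frequency domain:
(1/3)Σ|X[k]|² = (1/3)(|-4|² + |-2.5000+0.8660i|² + |-2.5000-0.8660i|²) = (1/3)·30.0000 = 10.0000

Both sides agree, confirming Parseval's theorem.

Σ|x[n]|² = (1/N)Σ|X[k]|² = 10.0000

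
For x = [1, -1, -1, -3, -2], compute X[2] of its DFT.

X[2] = Σ(n=0 to 4) x[n] · ω_5^(2n) where ω_5 = e^(-2πi/5)
= (1)·ω_5^0 + (-1)·ω_5^2 + (-1)·ω_5^4 + (-3)·ω_5^6 + (-2)·ω_5^8

X[2] = 2.1910+1.3143i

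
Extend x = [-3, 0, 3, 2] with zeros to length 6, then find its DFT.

Original 4-point DFT: [2, -6+2i, -2, -6-2i]
Zero-padded 6-point DFT provides frequency interpolation.

DFT_6([x, 0, ...]) = [2, -6.5000-2.5981i, -2.5000+2.5981i, -2, -2.5000-2.5981i, -6.5000+2.5981i]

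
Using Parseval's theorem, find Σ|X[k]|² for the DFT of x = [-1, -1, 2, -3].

Parseval: Σ|x[n]|² = (1/N)Σ|X[k]|², so Σ|X[k]|² = N·Σ|x[n]|² = 4·15.0000

Σ|X[k]|² = N·Σ|x[n]|² = 4·15.0000 = 60.0000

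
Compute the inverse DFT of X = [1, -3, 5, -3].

x[n] = (1/4) Σ(k=0 to 3) X[k] · e^(2πikn/4)

Computing each x[n]:
x[0] = 0
x[1] = -1
x[2] = 3
x[3] = -1

x = [0, -1, 3, -1]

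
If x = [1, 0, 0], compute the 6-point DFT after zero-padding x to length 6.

Original 3-point DFT: [1, 1, 1]
Zero-padded 6-point DFT provides frequency interpolation.

DFT_6([x, 0, ...]) = [1, 1, 1, 1, 1, 1]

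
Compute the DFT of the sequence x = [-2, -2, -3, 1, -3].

X[k] = Σ(n=0 to 4) x[n] · ω_5^(nk)
where ω_5 = e^(-2πi/5)

Computing each X[k]:
X[0] = -9
X[1] = -1.9271+1.4001i
X[2] = 1.4271-4.3920i
X[3] = 1.4271+4.3920i
X[4] = -1.9271-1.4001i

X = [-9, -1.9271+1.4001i, 1.4271-4.3920i, 1.4271+4.3920i, -1.9271-1.4001i]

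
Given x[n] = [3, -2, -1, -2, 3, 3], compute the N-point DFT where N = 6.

X[k] = Σ(n=0 to 5) x[n] · ω_6^(nk)
where ω_6 = e^(-2πi/6)

Computing each X[k]:
X[0] = 4
X[1] = 4.5000+7.7942i
X[2] = -0.5000+0.8660i
X[3] = 6
X[4] = -0.5000-0.8660i
X[5] = 4.5000-7.7942i

X = [4, 4.5000+7.7942i, -0.5000+0.8660i, 6, -0.5000-0.8660i, 4.5000-7.7942i]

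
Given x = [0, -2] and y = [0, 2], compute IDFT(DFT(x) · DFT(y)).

(x ⊛ y)[n] = Σ(m=0 to 1) x[m] · y[(n-m) mod 2]

Computing each output sample:
(x ⊛ y)[0] = -4
(x ⊛ y)[1] = 0

x ⊛ y = [-4, 0]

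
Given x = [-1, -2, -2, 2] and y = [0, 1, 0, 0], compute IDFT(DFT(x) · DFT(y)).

(x ⊛ y)[n] = Σ(m=0 to 3) x[m] · y[(n-m) mod 4]

Computing each output sample:
(x ⊛ y)[0] = 2
(x ⊛ y)[1] = -1
(x ⊛ y)[2] = -2
(x ⊛ y)[3] = -2

x ⊛ y = [2, -1, -2, -2]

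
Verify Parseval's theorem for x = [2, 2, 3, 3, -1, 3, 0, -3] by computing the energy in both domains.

Time domain:
Σ|x[n]|² = |2|² + |2|² + |3|² + |3|² + |-1|² + |3|² + |0|² + |-3|² = 45.0000

Frequency domain:
(1/8)Σ|X[k]|² = (1/8)(|9|² + |-1.9497-6.5355i|² + |-2-5i|² + |7.9497-0.5355i|² + |-1|² + |7.9497+0.5355i|² + |-2+5i|² + |-1.9497+6.5355i|²) = (1/8)·360.0000 = 45.0000

Both sides agree, confirming Parseval's theorem.

Σ|x[n]|² = (1/N)Σ|X[k]|² = 45.0000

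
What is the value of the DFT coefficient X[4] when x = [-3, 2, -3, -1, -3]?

X[4] = Σ(n=0 to 4) x[n] · ω_5^(4n) where ω_5 = e^(-2πi/5)
= (-3)·ω_5^0 + (2)·ω_5^4 + (-3)·ω_5^8 + (-1)·ω_5^12 + (-3)·ω_5^16

X[4] = -0.0729+3.5797i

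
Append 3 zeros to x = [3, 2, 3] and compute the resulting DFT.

Original 3-point DFT: [8, 0.5000+0.8660i, 0.5000-0.8660i]
Zero-padded 6-point DFT provides frequency interpolation.

DFT_6([x, 0, ...]) = [8, 2.5000-4.3301i, 0.5000+0.8660i, 4, 0.5000-0.8660i, 2.5000+4.3301i]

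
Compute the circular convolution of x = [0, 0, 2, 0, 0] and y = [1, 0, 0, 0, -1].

(x ⊛ y)[n] = Σ(m=0 to 4) x[m] · y[(n-m) mod 5]

Computing each output sample:
(x ⊛ y)[0] = 0
(x ⊛ y)[1] = -2
(x ⊛ y)[2] = 2
(x ⊛ y)[3] = 0
(x ⊛ y)[4] = 0

x ⊛ y = [0, -2, 2, 0, 0]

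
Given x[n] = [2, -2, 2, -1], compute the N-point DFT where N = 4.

X[k] = Σ(n=0 to 3) x[n] · ω_4^(nk)
where ω_4 = e^(-2πi/4)

Computing each X[k]:
X[0] = 1
X[1] = 1i
X[2] = 7
X[3] = -1i

X = [1, 1i, 7, -1i]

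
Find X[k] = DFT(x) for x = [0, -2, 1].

X[k] = Σ(n=0 to 2) x[n] · ω_3^(nk)
where ω_3 = e^(-2πi/3)

Computing each X[k]:
X[0] = -1
X[1] = 0.5000+2.5981i
X[2] = 0.5000-2.5981i

X = [-1, 0.5000+2.5981i, 0.5000-2.5981i]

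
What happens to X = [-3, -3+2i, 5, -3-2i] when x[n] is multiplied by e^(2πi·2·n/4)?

Modulation property: DFT(ω_4^(-2n)·x[n]) = X[(k-2) mod 4], so circularly shift X by 2 positions.

X[k-2] = [5, -3-2i, -3, -3+2i]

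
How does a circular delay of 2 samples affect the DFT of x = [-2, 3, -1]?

Time shift by 2: X_shifted[k] = ω_3^(2k) · X[k]
Shifted x = [3, -1, -2]

DFT(x[n-2]) = [0, 4.5000-0.8660i, 4.5000+0.8660i]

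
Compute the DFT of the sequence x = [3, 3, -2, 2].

X[k] = Σ(n=0 to 3) x[n] · ω_4^(nk)
where ω_4 = e^(-2πi/4)

Computing each X[k]:
X[0] = 6
X[1] = 5-1i
X[2] = -4
X[3] = 5+1i

X = [6, 5-1i, -4, 5+1i]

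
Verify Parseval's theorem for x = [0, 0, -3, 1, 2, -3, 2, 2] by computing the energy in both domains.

Time domain:
Σ|x[n]|² = |0|² + |0|² + |-3|² + |1|² + |2|² + |-3|² + |2|² + |2|² = 31.0000

Frequency domain:
(1/8)Σ|X[k]|² = (1/8)(|1|² + |0.8284+3.5858i|² + |3+6i|² + |-4.8284-6.4142i|² + |1|² + |-4.8284+6.4142i|² + |3-6i|² + |0.8284-3.5858i|²) = (1/8)·248.0000 = 31.0000

Both sides agree, confirming Parseval's theorem.

Σ|x[n]|² = (1/N)Σ|X[k]|² = 31.0000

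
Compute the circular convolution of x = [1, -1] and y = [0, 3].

(x ⊛ y)[n] = Σ(m=0 to 1) x[m] · y[(n-m) mod 2]

Computing each output sample:
(x ⊛ y)[0] = -3
(x ⊛ y)[1] = 3

x ⊛ y = [-3, 3]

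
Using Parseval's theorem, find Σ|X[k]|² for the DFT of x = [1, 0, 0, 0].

Parseval: Σ|x[n]|² = (1/N)Σ|X[k]|², so Σ|X[k]|² = N·Σ|x[n]|² = 4·1.0000

Σ|X[k]|² = N·Σ|x[n]|² = 4·1.0000 = 4.0000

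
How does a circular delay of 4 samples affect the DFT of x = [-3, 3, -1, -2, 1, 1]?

Time shift by 4: X_shifted[k] = ω_6^(4k) · X[k]
Shifted x = [-1, -2, 1, 1, -3, 3]

DFT(x[n-4]) = [-1, -0.5000+0.8660i, 0.5000+7.7942i, -5, 0.5000-7.7942i, -0.5000-0.8660i]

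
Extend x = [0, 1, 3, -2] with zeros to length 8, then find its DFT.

Original 4-point DFT: [2, -3-3i, 4, -3+3i]
Zero-padded 8-point DFT provides frequency interpolation.

DFT_8([x, 0, ...]) = [2, 2.1213-2.2929i, -3-3i, -2.1213+3.7071i, 4, -2.1213-3.7071i, -3+3i, 2.1213+2.2929i]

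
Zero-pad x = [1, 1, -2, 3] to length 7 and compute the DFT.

Original 4-point DFT: [3, 3+2i, -5, 3-2i]
Zero-padded 7-point DFT provides frequency interpolation.

DFT_7([x, 0, ...]) = [3, -0.6344-0.1336i, 4.4499+0.5028i, -1.8155-4.9223i, -1.8155+4.9223i, 4.4499-0.5028i, -0.6344+0.1336i]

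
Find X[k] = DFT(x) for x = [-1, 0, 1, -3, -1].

X[k] = Σ(n=0 to 4) x[n] · ω_5^(nk)
where ω_5 = e^(-2πi/5)

Computing each X[k]:
X[0] = -4
X[1] = 0.3090-3.3022i
X[2] = -0.8090+3.2164i
X[3] = -0.8090-3.2164i
X[4] = 0.3090+3.3022i

X = [-4, 0.3090-3.3022i, -0.8090+3.2164i, -0.8090-3.2164i, 0.3090+3.3022i]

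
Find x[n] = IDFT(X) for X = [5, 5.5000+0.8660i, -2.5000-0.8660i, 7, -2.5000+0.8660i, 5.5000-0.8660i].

x[n] = (1/6) Σ(k=0 to 5) X[k] · e^(2πikn/6)

Computing each x[n]:
x[0] = 3
x[1] = 1
x[2] = 1
x[3] = -3
x[4] = 2
x[5] = 1

x = [3, 1, 1, -3, 2, 1]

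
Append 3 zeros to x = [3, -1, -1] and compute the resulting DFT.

Original 3-point DFT: [1, 4, 4]
Zero-padded 6-point DFT provides frequency interpolation.

DFT_6([x, 0, ...]) = [1, 3.0000+1.7321i, 4, 3, 4, 3.0000-1.7321i]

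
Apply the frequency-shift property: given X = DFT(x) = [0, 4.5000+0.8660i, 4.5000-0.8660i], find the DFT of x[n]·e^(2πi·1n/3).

Modulation property: DFT(ω_3^(-1n)·x[n]) = X[(k-1) mod 3], so circularly shift X by 1 positions.

X[k-1] = [4.5000-0.8660i, 0, 4.5000+0.8660i]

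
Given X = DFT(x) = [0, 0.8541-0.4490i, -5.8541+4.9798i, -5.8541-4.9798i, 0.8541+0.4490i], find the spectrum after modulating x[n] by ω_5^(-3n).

Modulation property: DFT(ω_5^(-3n)·x[n]) = X[(k-3) mod 5], so circularly shift X by 3 positions.

X[k-3] = [-5.8541+4.9798i, -5.8541-4.9798i, 0.8541+0.4490i, 0, 0.8541-0.4490i]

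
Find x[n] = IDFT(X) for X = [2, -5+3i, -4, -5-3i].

x[n] = (1/4) Σ(k=0 to 3) X[k] · e^(2πikn/4)

Computing each x[n]:
x[0] = -3
x[1] = 0
x[2] = 2
x[3] = 3

x = [-3, 0, 2, 3]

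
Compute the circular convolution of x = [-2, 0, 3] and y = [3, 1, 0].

(x ⊛ y)[n] = Σ(m=0 to 2) x[m] · y[(n-m) mod 3]

Computing each output sample:
(x ⊛ y)[0] = -3
(x ⊛ y)[1] = -2
(x ⊛ y)[2] = 9

x ⊛ y = [-3, -2, 9]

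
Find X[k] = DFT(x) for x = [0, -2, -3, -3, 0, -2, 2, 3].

X[k] = Σ(n=0 to 7) x[n] · ω_8^(nk)
where ω_8 = e^(-2πi/8)

Computing each X[k]:
X[0] = -5
X[1] = 4.2426+9.2426i
X[2] = 1+4i
X[3] = -4.2426-0.7574i
X[4] = 3
X[5] = -4.2426+0.7574i
X[6] = 1-4i
X[7] = 4.2426-9.2426i

X = [-5, 4.2426+9.2426i, 1+4i, -4.2426-0.7574i, 3, -4.2426+0.7574i, 1-4i, 4.2426-9.2426i]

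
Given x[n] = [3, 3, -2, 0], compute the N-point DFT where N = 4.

X[k] = Σ(n=0 to 3) x[n] · ω_4^(nk)
where ω_4 = e^(-2πi/4)

Computing each X[k]:
X[0] = 4
X[1] = 5-3i
X[2] = -2
X[3] = 5+3i

X = [4, 5-3i, -2, 5+3i]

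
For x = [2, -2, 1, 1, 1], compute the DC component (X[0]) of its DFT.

X[0] = Σ(n=0 to 4) x[n] · ω_5^0 = Σ x[n]
= (2) + (-2) + (1) + (1) + (1)

X[0] = 3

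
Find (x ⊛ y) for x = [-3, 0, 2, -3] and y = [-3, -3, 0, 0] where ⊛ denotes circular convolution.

(x ⊛ y)[n] = Σ(m=0 to 3) x[m] · y[(n-m) mod 4]

Computing each output sample:
(x ⊛ y)[0] = 18
(x ⊛ y)[1] = 9
(x ⊛ y)[2] = -6
(x ⊛ y)[3] = 3

x ⊛ y = [18, 9, -6, 3]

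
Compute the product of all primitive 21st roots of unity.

The primitive 21st roots of unity are ω_21^k for k coprime to 21: k ∈ {1, 2, 4, 5, 8, 10, 11, 13, 16, 17, 19, 20}
Their product equals the constant term of the cyclotomic polynomial Φ_21(x) up to sign.
For n ≥ 3, the product of all primitive nth roots of unity is 1. (For n=1 it is 1; for n=2 it is -1.)

1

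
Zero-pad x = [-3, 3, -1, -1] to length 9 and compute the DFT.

Original 4-point DFT: [-2, -2-4i, -6, -2+4i]
Zero-padded 9-point DFT provides frequency interpolation.

DFT_9([x, 0, ...]) = [-2, -0.3755-0.0775i, -1.0394-3.4784i, -5.0000-3.4641i, -6.0851-0.8028i, -6.0851+0.8028i, -5.0000+3.4641i, -1.0394+3.4784i, -0.3755+0.0775i]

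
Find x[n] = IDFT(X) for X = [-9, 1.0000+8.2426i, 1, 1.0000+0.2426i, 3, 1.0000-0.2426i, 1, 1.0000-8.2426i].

x[n] = (1/8) Σ(k=0 to 7) X[k] · e^(2πikn/8)

Computing each x[n]:
x[0] = 0
x[1] = -3
x[2] = -3
x[3] = -3
x[4] = -1
x[5] = 0
x[6] = 1
x[7] = 0

x = [0, -3, -3, -3, -1, 0, 1, 0]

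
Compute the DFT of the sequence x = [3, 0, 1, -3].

X[k] = Σ(n=0 to 3) x[n] · ω_4^(nk)
where ω_4 = e^(-2πi/4)

Computing each X[k]:
X[0] = 1
X[1] = 2-3i
X[2] = 7
X[3] = 2+3i

X = [1, 2-3i, 7, 2+3i]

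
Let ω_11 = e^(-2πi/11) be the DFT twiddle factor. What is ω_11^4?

ω_11^4 = e^(-2πi·4/11)
= cos(-2π·4/11) + i·sin(-2π·4/11)
= cos(-8π/11) + i·sin(-8π/11)

ω_11^4 = cos(-8π/11) + i·sin(-8π/11) = -0.6549-0.7557i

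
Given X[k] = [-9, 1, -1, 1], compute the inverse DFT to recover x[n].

x[n] = (1/4) Σ(k=0 to 3) X[k] · e^(2πikn/4)

Computing each x[n]:
x[0] = -2
x[1] = -2
x[2] = -3
x[3] = -2

x = [-2, -2, -3, -2]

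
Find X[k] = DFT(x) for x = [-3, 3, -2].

X[k] = Σ(n=0 to 2) x[n] · ω_3^(nk)
where ω_3 = e^(-2πi/3)

Computing each X[k]:
X[0] = -2
X[1] = -3.5000-4.3301i
X[2] = -3.5000+4.3301i

X = [-2, -3.5000-4.3301i, -3.5000+4.3301i]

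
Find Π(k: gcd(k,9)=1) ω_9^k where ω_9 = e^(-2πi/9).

The primitive 9th roots of unity are ω_9^k for k coprime to 9: k ∈ {1, 2, 4, 5, 7, 8}
Their product equals the constant term of the cyclotomic polynomial Φ_9(x) up to sign.
For n ≥ 3, the product of all primitive nth roots of unity is 1. (For n=1 it is 1; for n=2 it is -1.)

1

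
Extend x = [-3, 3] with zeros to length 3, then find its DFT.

Original 2-point DFT: [0, -6]
Zero-padded 3-point DFT provides frequency interpolation.

DFT_3([x, 0, ...]) = [0, -4.5000-2.5981i, -4.5000+2.5981i]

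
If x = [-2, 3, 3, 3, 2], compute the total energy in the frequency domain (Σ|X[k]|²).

Parseval: Σ|x[n]|² = (1/N)Σ|X[k]|², so Σ|X[k]|² = N·Σ|x[n]|² = 5·35.0000

Σ|X[k]|² = N·Σ|x[n]|² = 5·35.0000 = 175.0000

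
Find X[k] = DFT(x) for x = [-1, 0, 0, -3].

X[k] = Σ(n=0 to 3) x[n] · ω_4^(nk)
where ω_4 = e^(-2πi/4)

Computing each X[k]:
X[0] = -4
X[1] = -1-3i
X[2] = 2
X[3] = -1+3i

X = [-4, -1-3i, 2, -1+3i]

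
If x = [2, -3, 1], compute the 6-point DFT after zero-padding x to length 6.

Original 3-point DFT: [0, 3.0000+3.4641i, 3.0000-3.4641i]
Zero-padded 6-point DFT provides frequency interpolation.

DFT_6([x, 0, ...]) = [0, 1.7321i, 3.0000+3.4641i, 6, 3.0000-3.4641i, -1.7321i]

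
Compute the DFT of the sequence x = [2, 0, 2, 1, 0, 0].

X[k] = Σ(n=0 to 5) x[n] · ω_6^(nk)
where ω_6 = e^(-2πi/6)

Computing each X[k]:
X[0] = 5
X[1] = -1.7321i
X[2] = 2.0000+1.7321i
X[3] = 3
X[4] = 2.0000-1.7321i
X[5] = 1.7321i

X = [5, -1.7321i, 2.0000+1.7321i, 3, 2.0000-1.7321i, 1.7321i]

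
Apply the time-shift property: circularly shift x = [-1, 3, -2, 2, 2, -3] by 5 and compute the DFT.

Time shift by 5: X_shifted[k] = ω_6^(5k) · X[k]
Shifted x = [3, -2, 2, 2, -3, -1]

DFT(x[n-5]) = [1, -3.4641i, 7.0000+5.1962i, 3, 7.0000-5.1962i, 3.4641i]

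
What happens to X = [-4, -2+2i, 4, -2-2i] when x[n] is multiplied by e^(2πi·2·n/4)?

Modulation property: DFT(ω_4^(-2n)·x[n]) = X[(k-2) mod 4], so circularly shift X by 2 positions.

X[k-2] = [4, -2-2i, -4, -2+2i]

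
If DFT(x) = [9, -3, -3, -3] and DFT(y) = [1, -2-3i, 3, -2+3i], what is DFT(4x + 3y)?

By linearity: DFT(4x + 3y) = 4·DFT(x) + 3·DFT(y)
= 4·[9, -3, -3, -3] + 3·[1, -2-3i, 3, -2+3i]

Computing element-wise:
Z[0] = 4·(9) + 3·(1) = 39
Z[1] = 4·(-3) + 3·(-2-3i) = -18-9i
Z[2] = 4·(-3) + 3·(3) = -3
Z[3] = 4·(-3) + 3·(-2+3i) = -18+9i

DFT(4x + 3y) = 4·X + 3·Y = [39, -18-9i, -3, -18+9i]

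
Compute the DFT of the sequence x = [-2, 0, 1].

X[k] = Σ(n=0 to 2) x[n] · ω_3^(nk)
where ω_3 = e^(-2πi/3)

Computing each X[k]:
X[0] = -1
X[1] = -2.5000+0.8660i
X[2] = -2.5000-0.8660i

X = [-1, -2.5000+0.8660i, -2.5000-0.8660i]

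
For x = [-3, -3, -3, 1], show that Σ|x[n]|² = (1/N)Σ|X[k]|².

Time domain:
Σ|x[n]|² = |-3|² + |-3|² + |-3|² + |1|² = 28.0000

Frequency domain:
(1/4)Σ|X[k]|² = (1/4)(|-8|² + |4i|² + |-4|² + |-4i|²) = (1/4)·112.0000 = 28.0000

Both sides agree, confirming Parseval's theorem.

Σ|x[n]|² = (1/N)Σ|X[k]|² = 28.0000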